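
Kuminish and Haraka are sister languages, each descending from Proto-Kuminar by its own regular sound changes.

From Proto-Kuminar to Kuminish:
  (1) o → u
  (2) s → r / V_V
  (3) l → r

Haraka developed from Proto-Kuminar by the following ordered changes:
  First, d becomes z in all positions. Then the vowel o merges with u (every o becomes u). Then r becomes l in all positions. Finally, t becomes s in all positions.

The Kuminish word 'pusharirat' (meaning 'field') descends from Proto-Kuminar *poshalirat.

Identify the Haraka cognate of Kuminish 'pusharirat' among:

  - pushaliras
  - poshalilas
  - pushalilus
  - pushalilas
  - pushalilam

pushalilas

Haraka: start from *poshalirat.
  rule 1: no change — poshalirat
  rule 2 (vowel merger): poshalirat → pushalirat
  rule 3 (unconditioned shift): pushalirat → pushalilat
  rule 4 (unconditioned shift): pushalilat → pushalilas
  ⇒ Haraka pushalilas
Only 'pushalilas' matches the regular Haraka development of *poshalirat.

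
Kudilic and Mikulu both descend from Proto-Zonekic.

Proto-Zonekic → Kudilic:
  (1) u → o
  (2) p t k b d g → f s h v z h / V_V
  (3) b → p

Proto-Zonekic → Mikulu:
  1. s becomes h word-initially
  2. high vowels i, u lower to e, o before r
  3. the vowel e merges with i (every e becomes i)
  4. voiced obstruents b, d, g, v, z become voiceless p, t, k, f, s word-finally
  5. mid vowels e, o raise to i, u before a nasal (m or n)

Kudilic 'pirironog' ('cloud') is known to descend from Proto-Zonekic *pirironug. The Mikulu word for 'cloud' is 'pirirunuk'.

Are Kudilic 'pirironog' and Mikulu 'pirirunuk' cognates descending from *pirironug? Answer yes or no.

Derive the expected Mikulu reflex of *pirironug:
Mikulu: start from *pirironug.
  rule 1: no change — pirironug
  rule 2 (pre-rhotic lowering): pirironug → pereronug
  rule 3 (vowel merger): pereronug → pirironug
  rule 4 (final devoicing): pirironug → pirironuk
  rule 5 (pre-nasal raising): pirironuk → pirirunuk
  ⇒ Mikulu pirirunuk
Mikulu 'pirirunuk' matches the regular reflex exactly, so the pair is cognate.

yes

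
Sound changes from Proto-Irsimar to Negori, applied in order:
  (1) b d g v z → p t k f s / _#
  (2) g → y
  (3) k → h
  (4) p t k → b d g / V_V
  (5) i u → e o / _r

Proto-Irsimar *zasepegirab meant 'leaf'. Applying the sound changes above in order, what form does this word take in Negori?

zasebeyerap

Negori: *zasepegirab > zasepegirap > zasepeyirap > zasebeyirap > zasebeyerap  (by final devoicing, unconditioned shift, intervocalic voicing, pre-rhotic lowering)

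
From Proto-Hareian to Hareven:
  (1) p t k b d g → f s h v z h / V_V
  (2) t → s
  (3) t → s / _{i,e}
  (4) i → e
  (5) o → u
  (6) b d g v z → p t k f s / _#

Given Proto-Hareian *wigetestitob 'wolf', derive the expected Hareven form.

Hareven: *wigetestitob > wihesestisob > wihesessisob > wehesessesob > wehesessesub > wehesessesup  (by intervocalic lenition, unconditioned shift, vowel merger, vowel merger, final devoicing)

wehesessesup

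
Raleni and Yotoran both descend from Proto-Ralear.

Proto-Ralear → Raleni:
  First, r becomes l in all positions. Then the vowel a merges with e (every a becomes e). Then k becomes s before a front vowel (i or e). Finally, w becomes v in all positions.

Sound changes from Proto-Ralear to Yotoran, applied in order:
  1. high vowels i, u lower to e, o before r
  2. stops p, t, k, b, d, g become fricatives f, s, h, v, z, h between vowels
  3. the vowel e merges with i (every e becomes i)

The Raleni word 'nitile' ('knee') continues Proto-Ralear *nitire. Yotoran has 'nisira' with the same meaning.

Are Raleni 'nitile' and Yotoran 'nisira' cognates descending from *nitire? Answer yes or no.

Derive the expected Yotoran reflex of *nitire:
Yotoran: start from *nitire.
  rule 1 (pre-rhotic lowering): nitire → nitere
  rule 2 (intervocalic lenition): nitere → nisere
  rule 3 (vowel merger): nisere → nisiri
  ⇒ Yotoran nisiri
The regular Yotoran reflex would be 'nisiri', but the attested form is 'nisira'. The correspondence is irregular, so they are not cognates (the Yotoran form has a different source).

no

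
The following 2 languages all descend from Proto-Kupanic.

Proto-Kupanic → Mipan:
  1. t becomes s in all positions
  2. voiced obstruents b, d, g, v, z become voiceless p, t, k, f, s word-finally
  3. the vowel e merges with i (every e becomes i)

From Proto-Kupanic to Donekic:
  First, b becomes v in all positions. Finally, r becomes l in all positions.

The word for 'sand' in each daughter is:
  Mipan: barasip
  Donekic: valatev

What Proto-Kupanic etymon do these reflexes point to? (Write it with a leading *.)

*barateb

Position 7: Mipan has p, Donekic has v. Taking the neighbouring segments as reconstructed: Mipan p could go back to *p or *b; Donekic v could go back to *b or *v — the one source consistent with every daughter is *b.
Position 3: Mipan has r, Donekic has l. Mipan preserves r here (none of its changes turn any other segment into r), so the proto-segment is *r.
Position 5: Mipan has s, Donekic has t. Donekic preserves t here (none of its changes turn any other segment into t), so the proto-segment is *t.
Continuing position by position gives *barateb; check it forward:
Mipan: *barateb
  barateb → baraseb   [unconditioned shift]
  baraseb → barasep   [final devoicing]
  barasep → barasip   [vowel merger]
  giving Mipan barasip.
Donekic: start from *barateb.
  rule 1 (unconditioned shift): barateb → varatev
  rule 2 (unconditioned shift): varatev → valatev
  ⇒ Donekic valatev
No other proto-form is consistent with every reflex, so the reconstruction is *barateb.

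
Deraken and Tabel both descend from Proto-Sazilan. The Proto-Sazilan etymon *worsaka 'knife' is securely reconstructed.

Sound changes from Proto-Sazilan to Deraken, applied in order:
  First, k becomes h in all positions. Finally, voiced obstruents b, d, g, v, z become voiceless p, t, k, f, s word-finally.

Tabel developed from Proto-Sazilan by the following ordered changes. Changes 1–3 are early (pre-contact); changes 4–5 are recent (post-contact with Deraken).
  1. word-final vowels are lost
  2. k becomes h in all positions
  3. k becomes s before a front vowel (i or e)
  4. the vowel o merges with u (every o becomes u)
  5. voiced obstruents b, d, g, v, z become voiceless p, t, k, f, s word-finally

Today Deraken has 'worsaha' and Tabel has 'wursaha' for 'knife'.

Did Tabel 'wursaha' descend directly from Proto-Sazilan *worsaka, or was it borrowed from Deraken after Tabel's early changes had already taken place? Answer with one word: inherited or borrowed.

If inherited, *worsaka would pass through all of Tabel's changes:
Tabel: *worsaka > worsak > worsah > wursah  (by apocope, unconditioned shift, vowel merger)
If borrowed from Deraken 'worsaha' after the early changes, it would undergo only the recent ones:
  rule 4 (vowel merger): worsaha → wursaha
  rule 5 (final devoicing): no change (wursaha)
  ⇒ as a loan: wursaha
Tabel 'wursaha' matches the loan outcome 'wursaha', not the inherited 'wursah' — it skipped the early Tabel changes, so it was borrowed from Deraken.

borrowed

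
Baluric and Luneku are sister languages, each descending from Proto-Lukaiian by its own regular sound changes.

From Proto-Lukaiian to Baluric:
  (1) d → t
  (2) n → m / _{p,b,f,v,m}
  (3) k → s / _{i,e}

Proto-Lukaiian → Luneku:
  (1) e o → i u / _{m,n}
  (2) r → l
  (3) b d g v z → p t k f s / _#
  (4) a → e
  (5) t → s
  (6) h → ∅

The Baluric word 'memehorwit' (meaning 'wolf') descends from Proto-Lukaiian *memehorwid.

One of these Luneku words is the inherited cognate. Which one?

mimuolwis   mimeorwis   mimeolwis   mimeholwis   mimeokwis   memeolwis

mimeolwis

Luneku: *memehorwid > mimehorwid > mimeholwid > mimeholwit > mimeholwis > mimeolwis  (by pre-nasal raising, unconditioned shift, final devoicing, unconditioned shift, h-loss)
Only 'mimeolwis' matches the regular Luneku development of *memehorwid.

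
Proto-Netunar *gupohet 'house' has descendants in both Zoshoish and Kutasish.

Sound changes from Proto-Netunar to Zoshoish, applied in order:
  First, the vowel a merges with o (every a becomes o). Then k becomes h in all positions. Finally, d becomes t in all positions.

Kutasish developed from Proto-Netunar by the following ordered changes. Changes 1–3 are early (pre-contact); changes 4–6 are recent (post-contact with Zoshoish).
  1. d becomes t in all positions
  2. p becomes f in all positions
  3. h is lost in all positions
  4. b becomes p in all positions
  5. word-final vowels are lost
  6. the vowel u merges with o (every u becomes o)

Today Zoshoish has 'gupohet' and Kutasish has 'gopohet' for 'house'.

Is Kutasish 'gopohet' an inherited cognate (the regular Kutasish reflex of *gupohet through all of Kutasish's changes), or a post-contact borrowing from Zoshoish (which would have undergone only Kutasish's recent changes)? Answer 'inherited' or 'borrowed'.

borrowed

If inherited, *gupohet would pass through all of Kutasish's changes:
Kutasish: *gupohet > gufohet > gufoet > gofoet  (by unconditioned shift, h-loss, vowel merger)
If borrowed from Zoshoish 'gupohet' after the early changes, it would undergo only the recent ones:
  rule 4 (unconditioned shift): no change (gupohet)
  rule 5 (apocope): no change (gupohet)
  rule 6 (vowel merger): gupohet → gopohet
  ⇒ as a loan: gopohet
Kutasish 'gopohet' matches the loan outcome 'gopohet', not the inherited 'gofoet' — it skipped the early Kutasish changes, so it was borrowed from Zoshoish.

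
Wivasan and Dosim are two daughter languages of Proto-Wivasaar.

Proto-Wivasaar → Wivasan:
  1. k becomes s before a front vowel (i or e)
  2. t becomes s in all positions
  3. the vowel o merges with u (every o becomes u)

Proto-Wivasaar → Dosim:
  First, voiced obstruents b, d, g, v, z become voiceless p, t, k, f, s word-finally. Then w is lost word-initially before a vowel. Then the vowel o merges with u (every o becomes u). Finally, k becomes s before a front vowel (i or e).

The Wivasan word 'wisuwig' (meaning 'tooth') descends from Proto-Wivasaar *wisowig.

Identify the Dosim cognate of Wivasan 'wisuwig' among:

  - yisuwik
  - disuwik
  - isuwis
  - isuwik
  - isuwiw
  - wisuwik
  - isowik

isuwik

Dosim: *wisowig
  wisowig → wisowik   [final devoicing]
  wisowik → isowik   [glide loss]
  isowik → isuwik   [vowel merger]
  isuwik (rule 4 does not apply)
  giving Dosim isuwik.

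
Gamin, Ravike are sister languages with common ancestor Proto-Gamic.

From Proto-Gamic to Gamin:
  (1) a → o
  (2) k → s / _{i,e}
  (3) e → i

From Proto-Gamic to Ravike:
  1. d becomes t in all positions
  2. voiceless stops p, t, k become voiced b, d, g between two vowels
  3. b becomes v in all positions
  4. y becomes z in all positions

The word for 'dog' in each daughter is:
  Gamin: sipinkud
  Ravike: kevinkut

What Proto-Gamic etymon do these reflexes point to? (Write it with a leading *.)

*kepinkud

Position 2: Gamin has i, Ravike has e. Ravike preserves e here (none of its changes turn any other segment into e), so the proto-segment is *e.
Position 8: Gamin has d, Ravike has t. Gamin preserves d here (none of its changes turn any other segment into d), so the proto-segment is *d.
Verify the candidate proto-form against each daughter:
Gamin: start from *kepinkud.
  rule 1: no change — kepinkud
  rule 2 (palatalisation): kepinkud → sepinkud
  rule 3 (vowel merger): sepinkud → sipinkud
  ⇒ Gamin sipinkud
Ravike: *kepinkud
  kepinkud → kepinkut   [unconditioned shift]
  kepinkut → kebinkut   [intervocalic voicing]
  kebinkut → kevinkut   [unconditioned shift]
  kevinkut (rule 4 does not apply)
  giving Ravike kevinkut.
Only *kepinkud yields all of Gamin sipinkud, Ravike kevinkut.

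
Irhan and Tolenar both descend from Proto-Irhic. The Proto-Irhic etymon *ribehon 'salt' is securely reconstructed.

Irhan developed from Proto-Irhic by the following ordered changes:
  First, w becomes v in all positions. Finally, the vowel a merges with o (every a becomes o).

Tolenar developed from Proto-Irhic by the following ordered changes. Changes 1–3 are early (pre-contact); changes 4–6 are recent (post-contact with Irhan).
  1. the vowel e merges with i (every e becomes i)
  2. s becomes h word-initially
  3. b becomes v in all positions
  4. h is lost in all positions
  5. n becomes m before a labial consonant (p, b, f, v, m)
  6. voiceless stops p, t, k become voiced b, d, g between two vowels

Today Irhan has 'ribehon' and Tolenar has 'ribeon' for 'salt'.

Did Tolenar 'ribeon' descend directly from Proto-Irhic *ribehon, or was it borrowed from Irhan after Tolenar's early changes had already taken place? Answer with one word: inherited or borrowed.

borrowed

If inherited, *ribehon would pass through all of Tolenar's changes:
Tolenar: *ribehon
  ribehon → ribihon   [vowel merger]
  ribihon (rule 2 does not apply)
  ribihon → rivihon   [unconditioned shift]
  rivihon → rivion   [h-loss]
  rivion (rule 5 does not apply)
  rivion (rule 6 does not apply)
  giving Tolenar rivion.
If borrowed from Irhan 'ribehon' after the early changes, it would undergo only the recent ones:
  rule 4 (h-loss): ribehon → ribeon
  rule 5 (nasal place assimilation): no change (ribeon)
  rule 6 (intervocalic voicing): no change (ribeon)
  ⇒ as a loan: ribeon
Tolenar 'ribeon' matches the loan outcome 'ribeon', not the inherited 'rivion' — it skipped the early Tolenar changes, so it was borrowed from Irhan.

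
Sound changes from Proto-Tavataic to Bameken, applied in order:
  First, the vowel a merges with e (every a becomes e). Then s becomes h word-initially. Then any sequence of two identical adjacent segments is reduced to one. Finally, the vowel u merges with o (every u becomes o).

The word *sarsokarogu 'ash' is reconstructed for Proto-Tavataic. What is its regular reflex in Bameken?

Bameken: *sarsokarogu > sersokerogu > hersokerogu > hersokerogo  (by vowel merger, debuccalisation, vowel merger)

hersokerogo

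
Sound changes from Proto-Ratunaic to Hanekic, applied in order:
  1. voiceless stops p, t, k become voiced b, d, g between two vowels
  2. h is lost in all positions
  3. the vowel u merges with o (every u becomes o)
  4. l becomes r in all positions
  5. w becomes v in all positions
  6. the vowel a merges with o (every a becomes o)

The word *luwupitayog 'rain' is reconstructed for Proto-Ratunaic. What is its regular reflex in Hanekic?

Hanekic: *luwupitayog > luwubidayog > lowobidayog > rowobidayog > rovobidayog > rovobidoyog  (by intervocalic voicing, vowel merger, unconditioned shift, unconditioned shift, vowel merger)

rovobidoyog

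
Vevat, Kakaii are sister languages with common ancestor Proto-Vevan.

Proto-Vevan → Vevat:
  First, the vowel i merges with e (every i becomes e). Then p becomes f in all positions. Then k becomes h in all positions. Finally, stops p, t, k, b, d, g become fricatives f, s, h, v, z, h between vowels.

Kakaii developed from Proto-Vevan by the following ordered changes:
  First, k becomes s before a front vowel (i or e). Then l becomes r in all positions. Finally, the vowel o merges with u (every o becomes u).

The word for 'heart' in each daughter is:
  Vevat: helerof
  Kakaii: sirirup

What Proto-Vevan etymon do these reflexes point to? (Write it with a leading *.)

*kilirop

Position 6: Vevat has o, Kakaii has u. Vevat preserves o here (none of its changes turn any other segment into o), so the proto-segment is *o.
Position 7: Vevat has f, Kakaii has p. Kakaii preserves p here (none of its changes turn any other segment into p), so the proto-segment is *p.
Position 3: Vevat has l, Kakaii has r. Vevat preserves l here (none of its changes turn any other segment into l), so the proto-segment is *l.
This points to *kilirop. Verify forward in each daughter:
Vevat: *kilirop > kelerop > kelerof > helerof  (by vowel merger, unconditioned shift, unconditioned shift)
Kakaii: *kilirop
  kilirop → silirop   [palatalisation]
  silirop → sirirop   [unconditioned shift]
  sirirop → sirirup   [vowel merger]
  giving Kakaii sirirup.
No other proto-form is consistent with every reflex, so the reconstruction is *kilirop.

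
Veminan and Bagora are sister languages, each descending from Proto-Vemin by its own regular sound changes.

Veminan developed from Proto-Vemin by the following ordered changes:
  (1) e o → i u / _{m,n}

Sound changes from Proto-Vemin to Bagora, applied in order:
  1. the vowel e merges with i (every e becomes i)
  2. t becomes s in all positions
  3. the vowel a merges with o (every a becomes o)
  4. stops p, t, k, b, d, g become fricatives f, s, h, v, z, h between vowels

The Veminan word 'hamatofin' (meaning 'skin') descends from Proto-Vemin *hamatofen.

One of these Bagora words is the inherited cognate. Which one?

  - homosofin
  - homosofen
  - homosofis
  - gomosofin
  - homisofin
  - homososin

Bagora: start from *hamatofen.
  rule 1 (vowel merger): hamatofen → hamatofin
  rule 2 (unconditioned shift): hamatofin → hamasofin
  rule 3 (vowel merger): hamasofin → homosofin
  rule 4: no change — homosofin
  ⇒ Bagora homosofin

homosofin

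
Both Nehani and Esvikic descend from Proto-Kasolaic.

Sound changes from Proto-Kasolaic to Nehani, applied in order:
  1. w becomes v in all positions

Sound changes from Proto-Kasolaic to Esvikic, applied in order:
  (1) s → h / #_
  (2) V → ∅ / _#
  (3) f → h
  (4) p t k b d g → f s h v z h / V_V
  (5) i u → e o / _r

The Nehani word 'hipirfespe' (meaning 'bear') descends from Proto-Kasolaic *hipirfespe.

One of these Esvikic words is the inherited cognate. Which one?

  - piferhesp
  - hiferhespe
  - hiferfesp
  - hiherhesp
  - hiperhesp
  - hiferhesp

hiferhesp

Esvikic: *hipirfespe
  hipirfespe (rule 1 does not apply)
  hipirfespe → hipirfesp   [apocope]
  hipirfesp → hipirhesp   [unconditioned shift]
  hipirhesp → hifirhesp   [intervocalic lenition]
  hifirhesp → hiferhesp   [pre-rhotic lowering]
  giving Esvikic hiferhesp.
The other candidates each miss or misapply at least one Esvikic change.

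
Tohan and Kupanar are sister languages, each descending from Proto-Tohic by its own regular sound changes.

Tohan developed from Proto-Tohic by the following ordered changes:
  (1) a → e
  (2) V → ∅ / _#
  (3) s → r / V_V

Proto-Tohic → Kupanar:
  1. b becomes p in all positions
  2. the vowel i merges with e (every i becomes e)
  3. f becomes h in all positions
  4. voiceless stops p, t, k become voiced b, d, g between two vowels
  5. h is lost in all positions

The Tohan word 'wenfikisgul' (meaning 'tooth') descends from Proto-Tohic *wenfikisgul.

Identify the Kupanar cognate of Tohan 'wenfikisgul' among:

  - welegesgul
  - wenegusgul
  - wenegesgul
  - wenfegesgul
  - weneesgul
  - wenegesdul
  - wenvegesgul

Kupanar: *wenfikisgul > wenfekesgul > wenhekesgul > wenhegesgul > wenegesgul  (by vowel merger, unconditioned shift, intervocalic voicing, h-loss)
Among the options, 'wenegesgul' alone shows every Kupanar change applied in order.

wenegesgul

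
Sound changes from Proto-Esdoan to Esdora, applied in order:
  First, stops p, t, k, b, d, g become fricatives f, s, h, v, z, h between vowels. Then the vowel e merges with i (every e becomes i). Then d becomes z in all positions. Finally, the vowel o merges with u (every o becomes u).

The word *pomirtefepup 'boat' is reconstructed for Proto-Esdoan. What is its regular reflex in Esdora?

pumirtififup

Esdora: *pomirtefepup
  pomirtefepup → pomirtefefup   [intervocalic lenition]
  pomirtefefup → pomirtififup   [vowel merger]
  pomirtififup (rule 3 does not apply)
  pomirtififup → pumirtififup   [vowel merger]
  giving Esdora pumirtififup.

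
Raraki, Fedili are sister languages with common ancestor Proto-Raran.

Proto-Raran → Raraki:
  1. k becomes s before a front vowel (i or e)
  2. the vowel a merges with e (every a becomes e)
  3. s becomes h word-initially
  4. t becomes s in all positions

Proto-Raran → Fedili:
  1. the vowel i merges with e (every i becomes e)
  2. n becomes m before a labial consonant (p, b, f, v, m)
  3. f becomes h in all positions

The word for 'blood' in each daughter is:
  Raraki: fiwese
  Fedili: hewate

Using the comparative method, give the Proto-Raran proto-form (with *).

*fiwate

Position 2: Raraki has i, Fedili has e. Raraki preserves i here (none of its changes turn any other segment into i), so the proto-segment is *i.
Position 5: Raraki has s, Fedili has t. Fedili preserves t here (none of its changes turn any other segment into t), so the proto-segment is *t.
Position 1: Raraki has f, Fedili has h. Raraki preserves f here (none of its changes turn any other segment into f), so the proto-segment is *f.
This points to *fiwate. Verify forward in each daughter:
Raraki: *fiwate
  fiwate (rule 1 does not apply)
  fiwate → fiwete   [vowel merger]
  fiwete (rule 3 does not apply)
  fiwete → fiwese   [unconditioned shift]
  giving Raraki fiwese.
Fedili: *fiwate > fewate > hewate  (by vowel merger, unconditioned shift)
No other proto-form is consistent with every reflex, so the reconstruction is *fiwate.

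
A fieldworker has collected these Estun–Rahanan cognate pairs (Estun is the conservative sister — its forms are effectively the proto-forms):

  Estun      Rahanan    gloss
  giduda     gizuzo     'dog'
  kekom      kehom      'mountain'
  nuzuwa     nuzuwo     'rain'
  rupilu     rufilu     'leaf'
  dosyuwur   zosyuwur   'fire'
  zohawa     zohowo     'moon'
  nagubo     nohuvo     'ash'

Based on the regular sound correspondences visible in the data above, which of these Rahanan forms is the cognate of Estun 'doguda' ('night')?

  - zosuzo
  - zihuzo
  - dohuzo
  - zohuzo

dosyuwur ~ zosyuwur — Estun d corresponds to Rahanan z word-initially before a back vowel.
nagubo ~ nohuvo — Estun g corresponds to Rahanan h between vowels (before a back vowel).
giduda ~ gizuzo — Estun d corresponds to Rahanan z between vowels (before a back vowel).
giduda ~ gizuzo, nuzuwa ~ nuzuwo — Estun a corresponds to Rahanan o word-finally.
Applying these to Estun 'doguda':
  doguda → zoguda   (d→z word-initially before a back vowel)
  zoguda → zohuda   (g→h between vowels (before a back vowel))
  zohuda → zohuza   (d→z between vowels (before a back vowel))
  zohuza → zohuzo   (a→o word-finally)
So the Rahanan cognate is 'zohuzo'.

zohuzo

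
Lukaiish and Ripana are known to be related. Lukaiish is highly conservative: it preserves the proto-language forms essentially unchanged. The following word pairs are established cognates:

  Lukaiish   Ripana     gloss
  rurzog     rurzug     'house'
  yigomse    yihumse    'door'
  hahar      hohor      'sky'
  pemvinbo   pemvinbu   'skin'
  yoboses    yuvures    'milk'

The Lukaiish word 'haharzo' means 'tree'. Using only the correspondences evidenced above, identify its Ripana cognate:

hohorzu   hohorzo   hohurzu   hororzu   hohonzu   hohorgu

hohorzu

hahar ~ hohor — Lukaiish a corresponds to Ripana o after a consonant, before a consonant other than r, m, n, p, b, f, v.
hahar ~ hohor — Lukaiish a corresponds to Ripana o after a consonant, before r.
pemvinbo ~ pemvinbu — Lukaiish o corresponds to Ripana u word-finally.
Applying these to Lukaiish 'haharzo':
  haharzo → hoharzo   (a→o after a consonant, before a consonant other than r, m, n, p, b, f, v)
  hoharzo → hohorzo   (a→o after a consonant, before r)
  hohorzo → hohorzu   (o→u word-finally)
So the Ripana cognate is 'hohorzu'.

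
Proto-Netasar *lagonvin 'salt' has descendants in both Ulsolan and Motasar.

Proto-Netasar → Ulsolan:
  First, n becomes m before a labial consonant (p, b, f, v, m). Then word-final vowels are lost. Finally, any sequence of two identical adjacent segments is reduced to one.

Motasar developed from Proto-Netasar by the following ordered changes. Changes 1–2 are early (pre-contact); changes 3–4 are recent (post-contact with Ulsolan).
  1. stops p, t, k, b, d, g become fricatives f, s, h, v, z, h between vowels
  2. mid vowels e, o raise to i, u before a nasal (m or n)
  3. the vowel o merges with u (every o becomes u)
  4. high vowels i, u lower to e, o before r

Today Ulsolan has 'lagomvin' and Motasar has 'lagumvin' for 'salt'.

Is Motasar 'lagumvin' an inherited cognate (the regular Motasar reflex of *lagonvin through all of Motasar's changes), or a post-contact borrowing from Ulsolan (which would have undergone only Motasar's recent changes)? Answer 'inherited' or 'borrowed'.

If inherited, *lagonvin would pass through all of Motasar's changes:
Motasar: start from *lagonvin.
  rule 1 (intervocalic lenition): lagonvin → lahonvin
  rule 2 (pre-nasal raising): lahonvin → lahunvin
  rule 3: no change — lahunvin
  rule 4: no change — lahunvin
  ⇒ Motasar lahunvin
If borrowed from Ulsolan 'lagomvin' after the early changes, it would undergo only the recent ones:
  rule 3 (vowel merger): lagomvin → lagumvin
  rule 4 (pre-rhotic lowering): no change (lagumvin)
  ⇒ as a loan: lagumvin
Motasar 'lagumvin' matches the loan outcome 'lagumvin', not the inherited 'lahunvin' — it skipped the early Motasar changes, so it was borrowed from Ulsolan.

borrowed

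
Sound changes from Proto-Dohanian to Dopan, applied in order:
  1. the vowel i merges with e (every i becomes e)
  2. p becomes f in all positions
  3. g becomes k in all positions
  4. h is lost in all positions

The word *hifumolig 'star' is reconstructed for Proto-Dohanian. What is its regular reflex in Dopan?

Dopan: start from *hifumolig.
  rule 1 (vowel merger): hifumolig → hefumoleg
  rule 2: no change — hefumoleg
  rule 3 (unconditioned shift): hefumoleg → hefumolek
  rule 4 (h-loss): hefumolek → efumolek
  ⇒ Dopan efumolek

efumolek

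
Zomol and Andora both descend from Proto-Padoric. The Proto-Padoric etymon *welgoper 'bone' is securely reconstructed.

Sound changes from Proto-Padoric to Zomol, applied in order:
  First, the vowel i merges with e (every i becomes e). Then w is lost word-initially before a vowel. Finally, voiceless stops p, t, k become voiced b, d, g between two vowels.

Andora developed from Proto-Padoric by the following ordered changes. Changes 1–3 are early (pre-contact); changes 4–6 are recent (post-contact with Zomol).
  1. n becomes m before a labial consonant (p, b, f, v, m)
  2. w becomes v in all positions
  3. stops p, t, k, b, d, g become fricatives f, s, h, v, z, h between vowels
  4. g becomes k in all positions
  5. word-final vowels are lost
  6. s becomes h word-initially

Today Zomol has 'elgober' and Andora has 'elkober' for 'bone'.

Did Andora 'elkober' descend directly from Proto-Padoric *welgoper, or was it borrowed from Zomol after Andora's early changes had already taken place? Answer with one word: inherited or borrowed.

borrowed

If inherited, *welgoper would pass through all of Andora's changes:
Andora: *welgoper
  welgoper (rule 1 does not apply)
  welgoper → velgoper   [unconditioned shift]
  velgoper → velgofer   [intervocalic lenition]
  velgofer → velkofer   [unconditioned shift]
  velkofer (rule 5 does not apply)
  velkofer (rule 6 does not apply)
  giving Andora velkofer.
If borrowed from Zomol 'elgober' after the early changes, it would undergo only the recent ones:
  rule 4 (unconditioned shift): elgober → elkober
  rule 5 (apocope): no change (elkober)
  rule 6 (debuccalisation): no change (elkober)
  ⇒ as a loan: elkober
Andora 'elkober' matches the loan outcome 'elkober', not the inherited 'velkofer' — it skipped the early Andora changes, so it was borrowed from Zomol.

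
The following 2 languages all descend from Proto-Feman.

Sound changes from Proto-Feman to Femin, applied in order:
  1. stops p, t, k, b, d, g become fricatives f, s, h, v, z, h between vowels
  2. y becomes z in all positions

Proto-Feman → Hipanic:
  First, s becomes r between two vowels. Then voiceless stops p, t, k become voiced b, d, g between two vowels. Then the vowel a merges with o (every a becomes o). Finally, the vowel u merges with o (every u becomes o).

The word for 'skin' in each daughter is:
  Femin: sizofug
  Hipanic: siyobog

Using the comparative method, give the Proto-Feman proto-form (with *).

*siyopug

Position 5: Femin has f, Hipanic has b. Taking the neighbouring segments as reconstructed: Femin f could go back to *p or *f; Hipanic b could go back to *p or *b — the one source consistent with every daughter is *p.
Position 6: Femin has u, Hipanic has o. Femin preserves u here (none of its changes turn any other segment into u), so the proto-segment is *u.
Position 3: Femin has z, Hipanic has y. Hipanic preserves y here (none of its changes turn any other segment into y), so the proto-segment is *y.
This points to *siyopug. Verify forward in each daughter:
Femin: *siyopug > siyofug > sizofug  (by intervocalic lenition, unconditioned shift)
Hipanic: start from *siyopug.
  rule 1: no change — siyopug
  rule 2 (intervocalic voicing): siyopug → siyobug
  rule 3: no change — siyobug
  rule 4 (vowel merger): siyobug → siyobog
  ⇒ Hipanic siyobog
*siyopug is the unique common source.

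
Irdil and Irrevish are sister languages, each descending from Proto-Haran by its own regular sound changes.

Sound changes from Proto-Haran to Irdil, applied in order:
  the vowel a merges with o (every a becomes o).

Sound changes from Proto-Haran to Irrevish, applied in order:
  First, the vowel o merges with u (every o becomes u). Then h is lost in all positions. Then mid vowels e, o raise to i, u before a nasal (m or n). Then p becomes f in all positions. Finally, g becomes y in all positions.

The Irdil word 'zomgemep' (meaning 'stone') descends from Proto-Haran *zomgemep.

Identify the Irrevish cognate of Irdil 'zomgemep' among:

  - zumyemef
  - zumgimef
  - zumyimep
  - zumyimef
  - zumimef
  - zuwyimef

Irrevish: *zomgemep > zumgemep > zumgimep > zumgimef > zumyimef  (by vowel merger, pre-nasal raising, unconditioned shift, unconditioned shift)

zumyimef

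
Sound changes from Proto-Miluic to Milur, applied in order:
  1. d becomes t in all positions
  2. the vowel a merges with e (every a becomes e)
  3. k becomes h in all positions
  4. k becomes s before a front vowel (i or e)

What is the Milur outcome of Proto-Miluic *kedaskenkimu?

Milur: *kedaskenkimu > ketaskenkimu > keteskenkimu > heteshenhimu  (by unconditioned shift, vowel merger, unconditioned shift)

heteshenhimu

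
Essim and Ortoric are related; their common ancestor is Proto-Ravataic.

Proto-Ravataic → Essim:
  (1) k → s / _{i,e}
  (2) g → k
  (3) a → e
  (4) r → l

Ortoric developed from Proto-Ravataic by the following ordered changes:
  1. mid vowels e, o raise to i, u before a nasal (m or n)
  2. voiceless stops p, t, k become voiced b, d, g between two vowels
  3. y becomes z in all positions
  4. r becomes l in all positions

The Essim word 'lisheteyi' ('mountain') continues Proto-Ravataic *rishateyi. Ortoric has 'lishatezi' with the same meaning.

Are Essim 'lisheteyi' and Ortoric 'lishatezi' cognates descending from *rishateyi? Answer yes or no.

no

Derive the expected Ortoric reflex of *rishateyi:
Ortoric: start from *rishateyi.
  rule 1: no change — rishateyi
  rule 2 (intervocalic voicing): rishateyi → rishadeyi
  rule 3 (unconditioned shift): rishadeyi → rishadezi
  rule 4 (unconditioned shift): rishadezi → lishadezi
  ⇒ Ortoric lishadezi
The regular Ortoric reflex would be 'lishadezi', but the attested form is 'lishatezi'. The correspondence is irregular, so they are not cognates (the Ortoric form has a different source).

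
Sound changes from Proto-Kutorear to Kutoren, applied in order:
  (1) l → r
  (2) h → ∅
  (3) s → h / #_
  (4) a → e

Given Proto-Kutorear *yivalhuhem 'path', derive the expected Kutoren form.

yiveruem

Kutoren: start from *yivalhuhem.
  rule 1 (unconditioned shift): yivalhuhem → yivarhuhem
  rule 2 (h-loss): yivarhuhem → yivaruem
  rule 3: no change — yivaruem
  rule 4 (vowel merger): yivaruem → yiveruem
  ⇒ Kutoren yiveruem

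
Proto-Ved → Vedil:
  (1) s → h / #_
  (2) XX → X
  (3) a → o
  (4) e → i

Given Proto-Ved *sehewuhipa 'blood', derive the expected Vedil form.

hihiwuhipo

Vedil: *sehewuhipa > hehewuhipa > hehewuhipo > hihiwuhipo  (by debuccalisation, vowel merger, vowel merger)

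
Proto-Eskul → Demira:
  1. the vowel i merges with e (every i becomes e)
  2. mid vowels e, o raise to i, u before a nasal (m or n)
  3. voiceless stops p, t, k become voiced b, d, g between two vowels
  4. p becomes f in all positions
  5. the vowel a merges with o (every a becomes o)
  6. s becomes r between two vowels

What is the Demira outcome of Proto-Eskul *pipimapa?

febimobo

Demira: *pipimapa > pepemapa > pepimapa > pebimaba > febimaba > febimobo  (by vowel merger, pre-nasal raising, intervocalic voicing, unconditioned shift, vowel merger)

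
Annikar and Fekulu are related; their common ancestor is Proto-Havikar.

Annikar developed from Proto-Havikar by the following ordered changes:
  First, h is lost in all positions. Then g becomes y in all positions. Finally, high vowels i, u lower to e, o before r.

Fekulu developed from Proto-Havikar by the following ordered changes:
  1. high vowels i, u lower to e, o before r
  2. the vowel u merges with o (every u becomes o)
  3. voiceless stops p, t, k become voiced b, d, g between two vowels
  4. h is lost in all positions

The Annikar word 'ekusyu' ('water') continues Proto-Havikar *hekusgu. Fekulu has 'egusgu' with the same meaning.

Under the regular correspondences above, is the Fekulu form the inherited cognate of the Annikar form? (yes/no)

Derive the expected Fekulu reflex of *hekusgu:
Fekulu: *hekusgu
  hekusgu (rule 1 does not apply)
  hekusgu → hekosgo   [vowel merger]
  hekosgo → hegosgo   [intervocalic voicing]
  hegosgo → egosgo   [h-loss]
  giving Fekulu egosgo.
The regular Fekulu reflex would be 'egosgo', but the attested form is 'egusgu'. The correspondence is irregular, so they are not cognates (the Fekulu form has a different source).

no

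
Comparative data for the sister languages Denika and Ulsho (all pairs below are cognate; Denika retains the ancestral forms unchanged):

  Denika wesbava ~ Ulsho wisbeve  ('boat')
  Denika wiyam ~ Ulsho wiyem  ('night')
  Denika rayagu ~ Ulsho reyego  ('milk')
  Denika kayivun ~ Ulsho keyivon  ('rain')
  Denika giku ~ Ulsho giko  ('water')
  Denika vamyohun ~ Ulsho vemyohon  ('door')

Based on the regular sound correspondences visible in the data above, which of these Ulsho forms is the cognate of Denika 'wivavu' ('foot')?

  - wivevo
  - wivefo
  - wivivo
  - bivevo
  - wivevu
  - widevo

wivevo

wesbava ~ wisbeve — Denika a corresponds to Ulsho e after a consonant, before a labial obstruent.
rayagu ~ reyego, giku ~ giko — Denika u corresponds to Ulsho o word-finally.
Applying these to Denika 'wivavu':
  wivavu → wivevu   (a→e after a consonant, before a labial obstruent)
  wivevu → wivevo   (u→o word-finally)
So the Ulsho cognate is 'wivevo'.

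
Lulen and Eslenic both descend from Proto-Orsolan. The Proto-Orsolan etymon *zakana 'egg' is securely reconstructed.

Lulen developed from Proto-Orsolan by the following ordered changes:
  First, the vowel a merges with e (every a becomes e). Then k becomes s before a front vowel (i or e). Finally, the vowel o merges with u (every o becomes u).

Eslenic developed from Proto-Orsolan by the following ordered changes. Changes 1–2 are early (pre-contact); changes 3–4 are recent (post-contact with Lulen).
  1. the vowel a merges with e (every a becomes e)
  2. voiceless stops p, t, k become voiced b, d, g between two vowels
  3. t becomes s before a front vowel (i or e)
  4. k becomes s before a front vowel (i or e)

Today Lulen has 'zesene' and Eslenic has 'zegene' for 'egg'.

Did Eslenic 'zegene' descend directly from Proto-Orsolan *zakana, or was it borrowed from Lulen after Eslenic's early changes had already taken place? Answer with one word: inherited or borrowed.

If inherited, *zakana would pass through all of Eslenic's changes:
Eslenic: start from *zakana.
  rule 1 (vowel merger): zakana → zekene
  rule 2 (intervocalic voicing): zekene → zegene
  rule 3: no change — zegene
  rule 4: no change — zegene
  ⇒ Eslenic zegene
If borrowed from Lulen 'zesene' after the early changes, it would undergo only the recent ones:
  rule 3 (palatalisation): no change (zesene)
  rule 4 (palatalisation): no change (zesene)
  ⇒ as a loan: zesene
Eslenic 'zegene' matches the inherited outcome exactly, so it is an inherited cognate, not a loan.

inherited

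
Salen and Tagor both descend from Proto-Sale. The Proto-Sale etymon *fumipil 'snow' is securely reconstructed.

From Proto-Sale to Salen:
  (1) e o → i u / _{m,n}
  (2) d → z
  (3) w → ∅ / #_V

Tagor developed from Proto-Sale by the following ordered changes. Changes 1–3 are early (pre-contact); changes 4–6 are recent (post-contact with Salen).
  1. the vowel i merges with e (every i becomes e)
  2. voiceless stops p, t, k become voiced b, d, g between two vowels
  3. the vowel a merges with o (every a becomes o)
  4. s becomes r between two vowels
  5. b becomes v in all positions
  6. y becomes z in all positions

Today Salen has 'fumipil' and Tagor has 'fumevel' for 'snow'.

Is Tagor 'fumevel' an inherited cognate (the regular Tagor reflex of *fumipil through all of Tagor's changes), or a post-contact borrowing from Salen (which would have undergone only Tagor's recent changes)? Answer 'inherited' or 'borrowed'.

If inherited, *fumipil would pass through all of Tagor's changes:
Tagor: start from *fumipil.
  rule 1 (vowel merger): fumipil → fumepel
  rule 2 (intervocalic voicing): fumepel → fumebel
  rule 3: no change — fumebel
  rule 4: no change — fumebel
  rule 5 (unconditioned shift): fumebel → fumevel
  rule 6: no change — fumevel
  ⇒ Tagor fumevel
If borrowed from Salen 'fumipil' after the early changes, it would undergo only the recent ones:
  rule 4 (rhotacism): no change (fumipil)
  rule 5 (unconditioned shift): no change (fumipil)
  rule 6 (unconditioned shift): no change (fumipil)
  ⇒ as a loan: fumipil
Tagor 'fumevel' matches the inherited outcome exactly, so it is an inherited cognate, not a loan.

inherited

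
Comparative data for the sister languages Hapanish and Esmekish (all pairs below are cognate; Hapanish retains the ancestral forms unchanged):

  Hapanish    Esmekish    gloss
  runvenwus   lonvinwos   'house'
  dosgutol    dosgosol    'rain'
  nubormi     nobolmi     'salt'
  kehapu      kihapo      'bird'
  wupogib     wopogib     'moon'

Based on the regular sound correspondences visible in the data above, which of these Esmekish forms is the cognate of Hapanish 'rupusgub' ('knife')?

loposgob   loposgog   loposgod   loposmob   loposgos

runvenwus ~ lonvinwos — Hapanish r corresponds to Esmekish l word-initially before a back vowel.
wupogib ~ wopogib — Hapanish u corresponds to Esmekish o after a consonant, before a labial obstruent.
runvenwus ~ lonvinwos, dosgutol ~ dosgosol — Hapanish u corresponds to Esmekish o after a consonant, before a consonant other than r, m, n, p, b, f, v.
nubormi ~ nobolmi — Hapanish u corresponds to Esmekish o after a consonant, before a labial obstruent.
Applying these to Hapanish 'rupusgub':
  rupusgub → lupusgub   (r→l word-initially before a back vowel)
  lupusgub → lopusgub   (u→o after a consonant, before a labial obstruent)
  lopusgub → loposgub   (u→o after a consonant, before a consonant other than r, m, n, p, b, f, v)
  loposgub → loposgob   (u→o after a consonant, before a labial obstruent)
So the Esmekish cognate is 'loposgob'.

loposgob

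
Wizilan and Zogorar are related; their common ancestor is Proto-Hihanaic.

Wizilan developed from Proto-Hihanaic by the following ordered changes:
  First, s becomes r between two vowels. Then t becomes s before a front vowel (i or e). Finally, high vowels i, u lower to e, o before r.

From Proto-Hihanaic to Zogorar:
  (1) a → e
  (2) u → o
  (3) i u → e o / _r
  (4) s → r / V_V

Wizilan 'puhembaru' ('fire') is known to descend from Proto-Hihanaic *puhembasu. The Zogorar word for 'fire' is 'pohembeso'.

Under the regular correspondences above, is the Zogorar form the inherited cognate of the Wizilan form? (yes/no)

no

Derive the expected Zogorar reflex of *puhembasu:
Zogorar: start from *puhembasu.
  rule 1 (vowel merger): puhembasu → puhembesu
  rule 2 (vowel merger): puhembesu → pohembeso
  rule 3: no change — pohembeso
  rule 4 (rhotacism): pohembeso → pohembero
  ⇒ Zogorar pohembero
The regular Zogorar reflex would be 'pohembero', but the attested form is 'pohembeso'. The correspondence is irregular, so they are not cognates (the Zogorar form has a different source).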